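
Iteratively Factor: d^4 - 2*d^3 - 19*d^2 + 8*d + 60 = (d - 5)*(d^3 + 3*d^2 - 4*d - 12) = (d - 5)*(d + 3)*(d^2 - 4) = (d - 5)*(d + 2)*(d + 3)*(d - 2)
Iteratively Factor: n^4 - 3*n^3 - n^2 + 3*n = (n + 1)*(n^3 - 4*n^2 + 3*n) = (n - 3)*(n + 1)*(n^2 - n) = n*(n - 3)*(n + 1)*(n - 1)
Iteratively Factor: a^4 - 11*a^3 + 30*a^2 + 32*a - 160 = (a - 4)*(a^3 - 7*a^2 + 2*a + 40) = (a - 5)*(a - 4)*(a^2 - 2*a - 8) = (a - 5)*(a - 4)*(a + 2)*(a - 4)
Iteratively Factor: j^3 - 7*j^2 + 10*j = (j - 2)*(j^2 - 5*j) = j*(j - 2)*(j - 5)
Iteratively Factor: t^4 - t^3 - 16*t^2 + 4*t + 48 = (t - 4)*(t^3 + 3*t^2 - 4*t - 12) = (t - 4)*(t - 2)*(t^2 + 5*t + 6) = (t - 4)*(t - 2)*(t + 2)*(t + 3)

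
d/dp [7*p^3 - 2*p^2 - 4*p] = 21*p^2 - 4*p - 4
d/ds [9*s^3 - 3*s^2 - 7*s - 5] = 27*s^2 - 6*s - 7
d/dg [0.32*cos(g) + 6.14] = -0.32*sin(g)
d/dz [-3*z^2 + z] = 1 - 6*z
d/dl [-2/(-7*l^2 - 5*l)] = 2*(-14*l - 5)/(l^2*(7*l + 5)^2)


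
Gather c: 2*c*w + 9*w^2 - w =2*c*w + 9*w^2 - w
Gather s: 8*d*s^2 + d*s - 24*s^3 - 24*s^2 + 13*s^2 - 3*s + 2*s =-24*s^3 + s^2*(8*d - 11) + s*(d - 1)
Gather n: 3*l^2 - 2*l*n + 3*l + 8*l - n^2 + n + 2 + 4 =3*l^2 + 11*l - n^2 + n*(1 - 2*l) + 6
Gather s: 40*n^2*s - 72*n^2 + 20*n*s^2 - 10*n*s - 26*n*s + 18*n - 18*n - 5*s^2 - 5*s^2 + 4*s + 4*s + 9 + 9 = -72*n^2 + s^2*(20*n - 10) + s*(40*n^2 - 36*n + 8) + 18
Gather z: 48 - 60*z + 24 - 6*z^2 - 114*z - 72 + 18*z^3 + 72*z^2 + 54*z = 18*z^3 + 66*z^2 - 120*z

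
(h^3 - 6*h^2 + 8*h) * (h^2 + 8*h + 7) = h^5 + 2*h^4 - 33*h^3 + 22*h^2 + 56*h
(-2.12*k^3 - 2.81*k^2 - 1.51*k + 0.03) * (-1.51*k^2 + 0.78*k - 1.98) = 3.2012*k^5 + 2.5895*k^4 + 4.2859*k^3 + 4.3407*k^2 + 3.0132*k - 0.0594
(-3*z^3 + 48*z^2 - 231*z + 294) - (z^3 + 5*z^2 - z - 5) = -4*z^3 + 43*z^2 - 230*z + 299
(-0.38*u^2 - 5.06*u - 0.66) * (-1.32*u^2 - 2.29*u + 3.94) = 0.5016*u^4 + 7.5494*u^3 + 10.9614*u^2 - 18.425*u - 2.6004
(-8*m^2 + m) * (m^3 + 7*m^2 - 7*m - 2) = -8*m^5 - 55*m^4 + 63*m^3 + 9*m^2 - 2*m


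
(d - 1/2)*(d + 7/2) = d^2 + 3*d - 7/4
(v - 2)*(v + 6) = v^2 + 4*v - 12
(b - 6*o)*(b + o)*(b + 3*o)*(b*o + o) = b^4*o - 2*b^3*o^2 + b^3*o - 21*b^2*o^3 - 2*b^2*o^2 - 18*b*o^4 - 21*b*o^3 - 18*o^4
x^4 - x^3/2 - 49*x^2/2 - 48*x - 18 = (x - 6)*(x + 1/2)*(x + 2)*(x + 3)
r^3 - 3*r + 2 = (r - 1)^2*(r + 2)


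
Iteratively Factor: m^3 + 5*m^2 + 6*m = (m)*(m^2 + 5*m + 6) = m*(m + 2)*(m + 3)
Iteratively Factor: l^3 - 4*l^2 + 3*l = (l)*(l^2 - 4*l + 3) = l*(l - 1)*(l - 3)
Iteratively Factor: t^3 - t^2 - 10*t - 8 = (t + 1)*(t^2 - 2*t - 8) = (t - 4)*(t + 1)*(t + 2)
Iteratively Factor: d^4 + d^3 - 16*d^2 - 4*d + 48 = (d + 4)*(d^3 - 3*d^2 - 4*d + 12) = (d + 2)*(d + 4)*(d^2 - 5*d + 6) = (d - 2)*(d + 2)*(d + 4)*(d - 3)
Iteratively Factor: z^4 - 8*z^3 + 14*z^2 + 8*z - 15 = (z + 1)*(z^3 - 9*z^2 + 23*z - 15) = (z - 3)*(z + 1)*(z^2 - 6*z + 5) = (z - 3)*(z - 1)*(z + 1)*(z - 5)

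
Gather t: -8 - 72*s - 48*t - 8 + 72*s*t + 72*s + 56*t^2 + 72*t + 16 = 56*t^2 + t*(72*s + 24)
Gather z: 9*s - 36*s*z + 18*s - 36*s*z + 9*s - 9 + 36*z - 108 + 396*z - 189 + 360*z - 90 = 36*s + z*(792 - 72*s) - 396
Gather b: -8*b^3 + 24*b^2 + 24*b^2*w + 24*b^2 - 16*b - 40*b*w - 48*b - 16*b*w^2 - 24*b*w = -8*b^3 + b^2*(24*w + 48) + b*(-16*w^2 - 64*w - 64)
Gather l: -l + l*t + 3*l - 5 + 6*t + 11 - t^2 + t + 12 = l*(t + 2) - t^2 + 7*t + 18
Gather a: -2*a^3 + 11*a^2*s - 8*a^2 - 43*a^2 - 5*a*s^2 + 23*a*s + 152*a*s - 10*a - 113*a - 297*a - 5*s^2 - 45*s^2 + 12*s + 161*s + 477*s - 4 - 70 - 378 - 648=-2*a^3 + a^2*(11*s - 51) + a*(-5*s^2 + 175*s - 420) - 50*s^2 + 650*s - 1100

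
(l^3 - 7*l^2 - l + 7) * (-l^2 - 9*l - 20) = -l^5 - 2*l^4 + 44*l^3 + 142*l^2 - 43*l - 140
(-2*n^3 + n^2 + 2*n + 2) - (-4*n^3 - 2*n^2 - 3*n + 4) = 2*n^3 + 3*n^2 + 5*n - 2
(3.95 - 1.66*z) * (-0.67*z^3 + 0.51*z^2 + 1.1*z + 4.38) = 1.1122*z^4 - 3.4931*z^3 + 0.1885*z^2 - 2.9258*z + 17.301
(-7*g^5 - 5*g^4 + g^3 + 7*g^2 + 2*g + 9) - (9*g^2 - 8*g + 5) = -7*g^5 - 5*g^4 + g^3 - 2*g^2 + 10*g + 4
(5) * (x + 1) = 5*x + 5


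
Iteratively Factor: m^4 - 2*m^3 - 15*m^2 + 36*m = (m - 3)*(m^3 + m^2 - 12*m) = (m - 3)*(m + 4)*(m^2 - 3*m) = (m - 3)^2*(m + 4)*(m)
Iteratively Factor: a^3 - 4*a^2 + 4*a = (a)*(a^2 - 4*a + 4) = a*(a - 2)*(a - 2)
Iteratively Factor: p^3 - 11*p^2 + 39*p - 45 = (p - 5)*(p^2 - 6*p + 9) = (p - 5)*(p - 3)*(p - 3)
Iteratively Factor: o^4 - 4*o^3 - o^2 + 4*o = (o + 1)*(o^3 - 5*o^2 + 4*o) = (o - 1)*(o + 1)*(o^2 - 4*o) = o*(o - 1)*(o + 1)*(o - 4)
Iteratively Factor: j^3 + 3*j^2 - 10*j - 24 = (j + 4)*(j^2 - j - 6) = (j + 2)*(j + 4)*(j - 3)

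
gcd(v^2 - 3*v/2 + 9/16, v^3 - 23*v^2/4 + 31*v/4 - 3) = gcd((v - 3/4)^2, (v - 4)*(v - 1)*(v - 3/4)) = v - 3/4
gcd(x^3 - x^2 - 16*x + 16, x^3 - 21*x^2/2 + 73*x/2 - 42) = x - 4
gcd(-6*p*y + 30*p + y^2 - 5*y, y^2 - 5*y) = y - 5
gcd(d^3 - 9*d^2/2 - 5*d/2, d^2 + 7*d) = d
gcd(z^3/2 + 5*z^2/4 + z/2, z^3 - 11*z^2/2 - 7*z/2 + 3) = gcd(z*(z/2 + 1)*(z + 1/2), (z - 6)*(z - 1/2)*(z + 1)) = 1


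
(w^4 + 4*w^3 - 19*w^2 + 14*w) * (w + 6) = w^5 + 10*w^4 + 5*w^3 - 100*w^2 + 84*w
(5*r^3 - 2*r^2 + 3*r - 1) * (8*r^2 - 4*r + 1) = 40*r^5 - 36*r^4 + 37*r^3 - 22*r^2 + 7*r - 1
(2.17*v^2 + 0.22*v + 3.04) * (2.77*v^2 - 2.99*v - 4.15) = 6.0109*v^4 - 5.8789*v^3 - 1.2425*v^2 - 10.0026*v - 12.616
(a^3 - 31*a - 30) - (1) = a^3 - 31*a - 31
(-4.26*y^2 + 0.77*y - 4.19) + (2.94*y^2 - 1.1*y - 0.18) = -1.32*y^2 - 0.33*y - 4.37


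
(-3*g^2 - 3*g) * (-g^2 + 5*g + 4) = 3*g^4 - 12*g^3 - 27*g^2 - 12*g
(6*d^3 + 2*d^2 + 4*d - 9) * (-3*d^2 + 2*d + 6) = -18*d^5 + 6*d^4 + 28*d^3 + 47*d^2 + 6*d - 54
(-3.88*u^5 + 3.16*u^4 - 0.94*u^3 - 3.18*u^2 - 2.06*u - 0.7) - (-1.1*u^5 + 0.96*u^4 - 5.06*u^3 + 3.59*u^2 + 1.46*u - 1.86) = -2.78*u^5 + 2.2*u^4 + 4.12*u^3 - 6.77*u^2 - 3.52*u + 1.16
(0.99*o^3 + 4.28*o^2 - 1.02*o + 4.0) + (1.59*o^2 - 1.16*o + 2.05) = 0.99*o^3 + 5.87*o^2 - 2.18*o + 6.05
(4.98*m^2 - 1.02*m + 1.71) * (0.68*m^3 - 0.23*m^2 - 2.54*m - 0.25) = 3.3864*m^5 - 1.839*m^4 - 11.2518*m^3 + 0.9525*m^2 - 4.0884*m - 0.4275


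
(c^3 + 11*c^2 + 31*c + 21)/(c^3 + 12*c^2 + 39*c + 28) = (c + 3)/(c + 4)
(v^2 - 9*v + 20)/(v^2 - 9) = (v^2 - 9*v + 20)/(v^2 - 9)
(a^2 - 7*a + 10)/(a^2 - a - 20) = (a - 2)/(a + 4)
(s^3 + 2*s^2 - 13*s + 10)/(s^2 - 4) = (s^2 + 4*s - 5)/(s + 2)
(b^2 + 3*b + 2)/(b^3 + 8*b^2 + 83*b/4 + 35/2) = 4*(b + 1)/(4*b^2 + 24*b + 35)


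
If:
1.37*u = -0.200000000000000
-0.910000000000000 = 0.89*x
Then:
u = -0.15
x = -1.02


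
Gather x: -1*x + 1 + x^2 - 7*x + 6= x^2 - 8*x + 7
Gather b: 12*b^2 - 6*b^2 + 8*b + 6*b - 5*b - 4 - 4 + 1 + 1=6*b^2 + 9*b - 6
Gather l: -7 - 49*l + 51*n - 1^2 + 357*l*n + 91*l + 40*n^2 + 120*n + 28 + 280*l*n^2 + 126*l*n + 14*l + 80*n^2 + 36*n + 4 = l*(280*n^2 + 483*n + 56) + 120*n^2 + 207*n + 24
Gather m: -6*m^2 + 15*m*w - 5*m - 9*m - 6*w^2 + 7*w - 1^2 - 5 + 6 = -6*m^2 + m*(15*w - 14) - 6*w^2 + 7*w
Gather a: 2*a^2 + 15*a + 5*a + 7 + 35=2*a^2 + 20*a + 42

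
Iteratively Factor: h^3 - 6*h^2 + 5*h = (h - 5)*(h^2 - h) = (h - 5)*(h - 1)*(h)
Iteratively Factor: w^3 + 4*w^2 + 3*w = (w)*(w^2 + 4*w + 3) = w*(w + 1)*(w + 3)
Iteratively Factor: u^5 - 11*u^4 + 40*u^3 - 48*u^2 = (u - 3)*(u^4 - 8*u^3 + 16*u^2) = u*(u - 3)*(u^3 - 8*u^2 + 16*u) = u*(u - 4)*(u - 3)*(u^2 - 4*u) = u*(u - 4)^2*(u - 3)*(u)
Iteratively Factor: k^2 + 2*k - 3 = (k - 1)*(k + 3)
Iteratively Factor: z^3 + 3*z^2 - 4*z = (z)*(z^2 + 3*z - 4) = z*(z - 1)*(z + 4)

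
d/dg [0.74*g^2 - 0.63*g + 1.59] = 1.48*g - 0.63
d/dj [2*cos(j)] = -2*sin(j)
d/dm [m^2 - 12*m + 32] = 2*m - 12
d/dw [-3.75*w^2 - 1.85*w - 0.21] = -7.5*w - 1.85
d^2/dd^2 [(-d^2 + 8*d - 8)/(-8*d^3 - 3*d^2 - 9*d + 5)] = 2*(64*d^6 - 1536*d^5 + 2280*d^4 + 2293*d^3 + 69*d^2 + 1248*d + 433)/(512*d^9 + 576*d^8 + 1944*d^7 + 363*d^6 + 1467*d^5 - 1566*d^4 + 519*d^3 - 990*d^2 + 675*d - 125)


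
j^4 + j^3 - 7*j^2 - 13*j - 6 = (j - 3)*(j + 1)^2*(j + 2)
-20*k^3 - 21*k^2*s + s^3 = (-5*k + s)*(k + s)*(4*k + s)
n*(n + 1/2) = n^2 + n/2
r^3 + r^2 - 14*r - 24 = (r - 4)*(r + 2)*(r + 3)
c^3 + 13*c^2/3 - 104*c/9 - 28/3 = (c - 7/3)*(c + 2/3)*(c + 6)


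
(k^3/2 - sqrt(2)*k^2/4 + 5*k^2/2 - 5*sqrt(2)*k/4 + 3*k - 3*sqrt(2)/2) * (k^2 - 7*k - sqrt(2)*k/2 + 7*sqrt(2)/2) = k^5/2 - k^4 - sqrt(2)*k^4/2 - 57*k^3/4 + sqrt(2)*k^3 - 43*k^2/2 + 29*sqrt(2)*k^2/2 - 29*k/4 + 21*sqrt(2)*k - 21/2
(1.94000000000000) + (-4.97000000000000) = -3.03000000000000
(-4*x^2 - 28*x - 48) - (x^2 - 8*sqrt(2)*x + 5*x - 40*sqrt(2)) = -5*x^2 - 33*x + 8*sqrt(2)*x - 48 + 40*sqrt(2)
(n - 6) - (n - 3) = -3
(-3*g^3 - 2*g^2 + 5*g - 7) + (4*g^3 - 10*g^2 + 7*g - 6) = g^3 - 12*g^2 + 12*g - 13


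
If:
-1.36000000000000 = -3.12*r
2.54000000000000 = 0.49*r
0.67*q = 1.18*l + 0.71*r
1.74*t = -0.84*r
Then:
No Solution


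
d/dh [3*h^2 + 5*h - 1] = 6*h + 5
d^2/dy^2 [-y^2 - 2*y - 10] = -2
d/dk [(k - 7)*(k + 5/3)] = 2*k - 16/3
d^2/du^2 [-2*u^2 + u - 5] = -4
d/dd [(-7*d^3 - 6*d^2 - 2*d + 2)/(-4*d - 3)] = (56*d^3 + 87*d^2 + 36*d + 14)/(16*d^2 + 24*d + 9)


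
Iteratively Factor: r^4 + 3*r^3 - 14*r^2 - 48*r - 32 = (r - 4)*(r^3 + 7*r^2 + 14*r + 8) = (r - 4)*(r + 4)*(r^2 + 3*r + 2) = (r - 4)*(r + 2)*(r + 4)*(r + 1)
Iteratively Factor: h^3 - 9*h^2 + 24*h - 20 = (h - 5)*(h^2 - 4*h + 4) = (h - 5)*(h - 2)*(h - 2)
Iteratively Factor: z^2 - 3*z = (z)*(z - 3)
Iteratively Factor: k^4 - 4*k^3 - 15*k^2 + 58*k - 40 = (k - 5)*(k^3 + k^2 - 10*k + 8) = (k - 5)*(k - 1)*(k^2 + 2*k - 8) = (k - 5)*(k - 1)*(k + 4)*(k - 2)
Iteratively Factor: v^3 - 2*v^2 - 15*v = (v - 5)*(v^2 + 3*v) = (v - 5)*(v + 3)*(v)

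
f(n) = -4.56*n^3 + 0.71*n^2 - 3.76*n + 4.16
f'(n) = -13.68*n^2 + 1.42*n - 3.76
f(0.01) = 4.12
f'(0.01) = -3.75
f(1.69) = -22.18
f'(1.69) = -40.43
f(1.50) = -15.27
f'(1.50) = -32.41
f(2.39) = -63.02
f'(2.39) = -78.51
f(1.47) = -14.32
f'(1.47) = -31.23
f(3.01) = -125.08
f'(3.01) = -123.43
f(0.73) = 0.02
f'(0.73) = -10.01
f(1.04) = -4.11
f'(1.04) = -17.08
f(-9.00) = 3419.75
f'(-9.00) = -1124.62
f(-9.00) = 3419.75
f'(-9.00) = -1124.62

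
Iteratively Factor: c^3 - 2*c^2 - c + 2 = (c - 2)*(c^2 - 1) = (c - 2)*(c + 1)*(c - 1)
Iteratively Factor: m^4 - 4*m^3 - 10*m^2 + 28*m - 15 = (m - 5)*(m^3 + m^2 - 5*m + 3) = (m - 5)*(m + 3)*(m^2 - 2*m + 1) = (m - 5)*(m - 1)*(m + 3)*(m - 1)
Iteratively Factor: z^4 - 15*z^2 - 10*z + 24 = (z + 3)*(z^3 - 3*z^2 - 6*z + 8) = (z - 1)*(z + 3)*(z^2 - 2*z - 8) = (z - 1)*(z + 2)*(z + 3)*(z - 4)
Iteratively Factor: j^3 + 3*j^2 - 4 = (j - 1)*(j^2 + 4*j + 4) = (j - 1)*(j + 2)*(j + 2)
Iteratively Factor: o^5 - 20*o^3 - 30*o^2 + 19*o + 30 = (o - 5)*(o^4 + 5*o^3 + 5*o^2 - 5*o - 6) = (o - 5)*(o + 3)*(o^3 + 2*o^2 - o - 2) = (o - 5)*(o - 1)*(o + 3)*(o^2 + 3*o + 2) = (o - 5)*(o - 1)*(o + 2)*(o + 3)*(o + 1)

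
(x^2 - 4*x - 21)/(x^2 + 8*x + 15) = (x - 7)/(x + 5)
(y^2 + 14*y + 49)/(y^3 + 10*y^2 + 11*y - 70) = (y + 7)/(y^2 + 3*y - 10)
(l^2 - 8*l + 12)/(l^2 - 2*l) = (l - 6)/l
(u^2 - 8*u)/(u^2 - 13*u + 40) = u/(u - 5)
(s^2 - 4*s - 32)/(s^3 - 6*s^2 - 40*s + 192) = (s + 4)/(s^2 + 2*s - 24)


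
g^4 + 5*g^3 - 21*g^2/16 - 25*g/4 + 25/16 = (g - 1)*(g - 1/4)*(g + 5/4)*(g + 5)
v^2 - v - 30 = (v - 6)*(v + 5)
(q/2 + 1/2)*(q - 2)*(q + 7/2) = q^3/2 + 5*q^2/4 - 11*q/4 - 7/2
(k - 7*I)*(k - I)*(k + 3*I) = k^3 - 5*I*k^2 + 17*k - 21*I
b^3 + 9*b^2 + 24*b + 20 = (b + 2)^2*(b + 5)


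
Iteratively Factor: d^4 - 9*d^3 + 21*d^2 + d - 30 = (d - 2)*(d^3 - 7*d^2 + 7*d + 15) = (d - 2)*(d + 1)*(d^2 - 8*d + 15) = (d - 5)*(d - 2)*(d + 1)*(d - 3)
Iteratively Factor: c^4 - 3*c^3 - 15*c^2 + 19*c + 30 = (c - 2)*(c^3 - c^2 - 17*c - 15) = (c - 5)*(c - 2)*(c^2 + 4*c + 3) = (c - 5)*(c - 2)*(c + 1)*(c + 3)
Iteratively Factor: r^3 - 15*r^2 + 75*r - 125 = (r - 5)*(r^2 - 10*r + 25) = (r - 5)^2*(r - 5)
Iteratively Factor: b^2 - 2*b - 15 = (b - 5)*(b + 3)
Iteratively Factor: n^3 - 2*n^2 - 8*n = (n - 4)*(n^2 + 2*n) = n*(n - 4)*(n + 2)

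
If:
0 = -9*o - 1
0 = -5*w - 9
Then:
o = -1/9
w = -9/5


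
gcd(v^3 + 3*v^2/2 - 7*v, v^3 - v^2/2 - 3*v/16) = v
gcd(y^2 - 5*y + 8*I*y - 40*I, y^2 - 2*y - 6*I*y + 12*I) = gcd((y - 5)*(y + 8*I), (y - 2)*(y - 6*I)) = 1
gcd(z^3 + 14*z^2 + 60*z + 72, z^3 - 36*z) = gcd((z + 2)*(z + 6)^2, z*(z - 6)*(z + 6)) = z + 6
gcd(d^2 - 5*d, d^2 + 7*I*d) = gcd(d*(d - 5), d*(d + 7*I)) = d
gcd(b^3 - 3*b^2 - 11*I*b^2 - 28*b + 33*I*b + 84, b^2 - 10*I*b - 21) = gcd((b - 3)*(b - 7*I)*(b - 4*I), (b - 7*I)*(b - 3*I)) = b - 7*I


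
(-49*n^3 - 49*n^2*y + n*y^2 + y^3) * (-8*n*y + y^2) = 392*n^4*y + 343*n^3*y^2 - 57*n^2*y^3 - 7*n*y^4 + y^5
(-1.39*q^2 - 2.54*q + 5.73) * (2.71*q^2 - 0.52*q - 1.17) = -3.7669*q^4 - 6.1606*q^3 + 18.4754*q^2 - 0.00780000000000047*q - 6.7041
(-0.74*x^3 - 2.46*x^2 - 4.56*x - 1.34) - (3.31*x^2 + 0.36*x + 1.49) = -0.74*x^3 - 5.77*x^2 - 4.92*x - 2.83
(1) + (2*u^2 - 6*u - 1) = 2*u^2 - 6*u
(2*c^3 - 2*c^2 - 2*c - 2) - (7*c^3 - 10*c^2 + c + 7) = -5*c^3 + 8*c^2 - 3*c - 9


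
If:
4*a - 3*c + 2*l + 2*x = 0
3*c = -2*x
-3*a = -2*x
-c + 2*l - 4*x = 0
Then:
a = 0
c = 0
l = 0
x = 0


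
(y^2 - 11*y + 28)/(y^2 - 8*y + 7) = (y - 4)/(y - 1)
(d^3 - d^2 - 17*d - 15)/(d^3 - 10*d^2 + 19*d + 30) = (d + 3)/(d - 6)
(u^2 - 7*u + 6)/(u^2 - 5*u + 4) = (u - 6)/(u - 4)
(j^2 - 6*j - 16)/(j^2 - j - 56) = (j + 2)/(j + 7)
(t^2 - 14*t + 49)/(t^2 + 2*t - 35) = (t^2 - 14*t + 49)/(t^2 + 2*t - 35)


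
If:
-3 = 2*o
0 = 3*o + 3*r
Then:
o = -3/2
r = 3/2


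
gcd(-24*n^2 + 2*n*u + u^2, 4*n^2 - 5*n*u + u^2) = -4*n + u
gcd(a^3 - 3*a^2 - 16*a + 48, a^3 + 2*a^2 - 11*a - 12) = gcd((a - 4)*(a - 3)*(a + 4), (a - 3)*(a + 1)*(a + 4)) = a^2 + a - 12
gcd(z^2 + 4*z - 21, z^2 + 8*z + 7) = z + 7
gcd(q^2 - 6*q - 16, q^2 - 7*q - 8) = q - 8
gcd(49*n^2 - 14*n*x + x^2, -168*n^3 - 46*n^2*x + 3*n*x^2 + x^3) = -7*n + x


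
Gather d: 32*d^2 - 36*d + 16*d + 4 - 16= 32*d^2 - 20*d - 12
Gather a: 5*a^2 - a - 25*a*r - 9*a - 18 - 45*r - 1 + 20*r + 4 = 5*a^2 + a*(-25*r - 10) - 25*r - 15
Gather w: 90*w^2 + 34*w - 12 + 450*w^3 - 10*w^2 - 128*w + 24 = 450*w^3 + 80*w^2 - 94*w + 12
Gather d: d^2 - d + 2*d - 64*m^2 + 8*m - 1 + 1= d^2 + d - 64*m^2 + 8*m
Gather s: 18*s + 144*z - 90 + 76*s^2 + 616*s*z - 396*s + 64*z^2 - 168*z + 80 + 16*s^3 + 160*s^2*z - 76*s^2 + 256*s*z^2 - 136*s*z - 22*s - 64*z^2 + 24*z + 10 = 16*s^3 + 160*s^2*z + s*(256*z^2 + 480*z - 400)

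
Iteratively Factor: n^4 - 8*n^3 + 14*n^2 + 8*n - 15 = (n - 3)*(n^3 - 5*n^2 - n + 5) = (n - 3)*(n - 1)*(n^2 - 4*n - 5) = (n - 3)*(n - 1)*(n + 1)*(n - 5)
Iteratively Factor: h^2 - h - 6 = (h - 3)*(h + 2)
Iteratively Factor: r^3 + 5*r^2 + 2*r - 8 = (r + 2)*(r^2 + 3*r - 4) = (r - 1)*(r + 2)*(r + 4)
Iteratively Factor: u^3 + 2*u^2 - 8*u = (u - 2)*(u^2 + 4*u) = (u - 2)*(u + 4)*(u)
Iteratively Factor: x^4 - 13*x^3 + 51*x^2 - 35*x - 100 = (x - 4)*(x^3 - 9*x^2 + 15*x + 25) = (x - 4)*(x + 1)*(x^2 - 10*x + 25) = (x - 5)*(x - 4)*(x + 1)*(x - 5)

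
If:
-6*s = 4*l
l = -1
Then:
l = -1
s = 2/3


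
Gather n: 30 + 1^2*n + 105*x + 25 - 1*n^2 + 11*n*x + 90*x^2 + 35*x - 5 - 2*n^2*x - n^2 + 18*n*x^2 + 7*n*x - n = n^2*(-2*x - 2) + n*(18*x^2 + 18*x) + 90*x^2 + 140*x + 50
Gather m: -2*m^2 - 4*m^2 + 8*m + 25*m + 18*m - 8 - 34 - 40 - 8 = -6*m^2 + 51*m - 90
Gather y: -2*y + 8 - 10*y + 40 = 48 - 12*y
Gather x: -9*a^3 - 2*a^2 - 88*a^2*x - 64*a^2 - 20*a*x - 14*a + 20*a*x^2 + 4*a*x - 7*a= -9*a^3 - 66*a^2 + 20*a*x^2 - 21*a + x*(-88*a^2 - 16*a)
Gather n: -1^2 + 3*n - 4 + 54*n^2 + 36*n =54*n^2 + 39*n - 5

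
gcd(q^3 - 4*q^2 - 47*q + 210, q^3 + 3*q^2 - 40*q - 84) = q^2 + q - 42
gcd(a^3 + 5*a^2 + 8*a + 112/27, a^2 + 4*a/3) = a + 4/3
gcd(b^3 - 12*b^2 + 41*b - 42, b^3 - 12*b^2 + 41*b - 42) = b^3 - 12*b^2 + 41*b - 42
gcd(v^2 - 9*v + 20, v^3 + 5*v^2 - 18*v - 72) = v - 4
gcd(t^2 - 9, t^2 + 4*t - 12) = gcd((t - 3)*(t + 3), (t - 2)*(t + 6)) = 1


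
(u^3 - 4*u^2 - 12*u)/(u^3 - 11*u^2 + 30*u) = (u + 2)/(u - 5)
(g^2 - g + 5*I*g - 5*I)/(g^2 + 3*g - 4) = (g + 5*I)/(g + 4)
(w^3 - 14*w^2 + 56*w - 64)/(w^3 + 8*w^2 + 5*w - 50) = (w^2 - 12*w + 32)/(w^2 + 10*w + 25)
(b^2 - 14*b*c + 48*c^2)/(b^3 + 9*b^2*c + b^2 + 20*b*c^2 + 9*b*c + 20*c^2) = (b^2 - 14*b*c + 48*c^2)/(b^3 + 9*b^2*c + b^2 + 20*b*c^2 + 9*b*c + 20*c^2)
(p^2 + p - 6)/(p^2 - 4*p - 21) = (p - 2)/(p - 7)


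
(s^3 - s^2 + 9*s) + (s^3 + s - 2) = 2*s^3 - s^2 + 10*s - 2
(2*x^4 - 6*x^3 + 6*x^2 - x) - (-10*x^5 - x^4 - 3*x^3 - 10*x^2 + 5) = 10*x^5 + 3*x^4 - 3*x^3 + 16*x^2 - x - 5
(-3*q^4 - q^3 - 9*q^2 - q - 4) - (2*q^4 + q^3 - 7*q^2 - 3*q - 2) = -5*q^4 - 2*q^3 - 2*q^2 + 2*q - 2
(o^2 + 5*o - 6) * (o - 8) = o^3 - 3*o^2 - 46*o + 48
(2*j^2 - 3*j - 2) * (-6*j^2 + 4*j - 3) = -12*j^4 + 26*j^3 - 6*j^2 + j + 6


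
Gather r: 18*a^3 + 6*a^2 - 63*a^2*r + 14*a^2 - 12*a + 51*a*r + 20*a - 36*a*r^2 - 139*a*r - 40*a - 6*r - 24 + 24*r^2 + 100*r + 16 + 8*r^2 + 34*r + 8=18*a^3 + 20*a^2 - 32*a + r^2*(32 - 36*a) + r*(-63*a^2 - 88*a + 128)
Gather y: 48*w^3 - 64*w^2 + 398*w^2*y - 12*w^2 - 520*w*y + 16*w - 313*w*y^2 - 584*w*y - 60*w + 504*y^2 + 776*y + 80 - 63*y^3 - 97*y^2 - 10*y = 48*w^3 - 76*w^2 - 44*w - 63*y^3 + y^2*(407 - 313*w) + y*(398*w^2 - 1104*w + 766) + 80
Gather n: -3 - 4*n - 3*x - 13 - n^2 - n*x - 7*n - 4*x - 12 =-n^2 + n*(-x - 11) - 7*x - 28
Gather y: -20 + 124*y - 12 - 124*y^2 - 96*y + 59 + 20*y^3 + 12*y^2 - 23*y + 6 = 20*y^3 - 112*y^2 + 5*y + 33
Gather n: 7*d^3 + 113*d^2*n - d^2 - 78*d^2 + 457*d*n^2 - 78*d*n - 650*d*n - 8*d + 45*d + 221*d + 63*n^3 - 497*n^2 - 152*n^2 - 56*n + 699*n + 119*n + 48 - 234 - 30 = 7*d^3 - 79*d^2 + 258*d + 63*n^3 + n^2*(457*d - 649) + n*(113*d^2 - 728*d + 762) - 216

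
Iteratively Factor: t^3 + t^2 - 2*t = (t - 1)*(t^2 + 2*t) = (t - 1)*(t + 2)*(t)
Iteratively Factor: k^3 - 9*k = (k - 3)*(k^2 + 3*k) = k*(k - 3)*(k + 3)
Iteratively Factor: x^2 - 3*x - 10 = (x - 5)*(x + 2)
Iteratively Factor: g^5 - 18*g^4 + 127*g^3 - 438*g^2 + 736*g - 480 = (g - 2)*(g^4 - 16*g^3 + 95*g^2 - 248*g + 240) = (g - 3)*(g - 2)*(g^3 - 13*g^2 + 56*g - 80) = (g - 4)*(g - 3)*(g - 2)*(g^2 - 9*g + 20) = (g - 4)^2*(g - 3)*(g - 2)*(g - 5)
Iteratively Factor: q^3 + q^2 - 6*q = (q)*(q^2 + q - 6) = q*(q - 2)*(q + 3)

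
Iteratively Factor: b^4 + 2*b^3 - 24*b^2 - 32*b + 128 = (b + 4)*(b^3 - 2*b^2 - 16*b + 32) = (b + 4)^2*(b^2 - 6*b + 8) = (b - 2)*(b + 4)^2*(b - 4)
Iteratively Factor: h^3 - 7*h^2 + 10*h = (h - 2)*(h^2 - 5*h) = h*(h - 2)*(h - 5)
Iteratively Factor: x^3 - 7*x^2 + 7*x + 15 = (x + 1)*(x^2 - 8*x + 15) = (x - 3)*(x + 1)*(x - 5)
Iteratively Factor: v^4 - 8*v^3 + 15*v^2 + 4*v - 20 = (v - 5)*(v^3 - 3*v^2 + 4) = (v - 5)*(v - 2)*(v^2 - v - 2) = (v - 5)*(v - 2)*(v + 1)*(v - 2)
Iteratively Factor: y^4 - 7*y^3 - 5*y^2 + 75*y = (y + 3)*(y^3 - 10*y^2 + 25*y) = (y - 5)*(y + 3)*(y^2 - 5*y) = (y - 5)^2*(y + 3)*(y)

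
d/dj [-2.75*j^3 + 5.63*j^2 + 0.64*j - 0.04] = -8.25*j^2 + 11.26*j + 0.64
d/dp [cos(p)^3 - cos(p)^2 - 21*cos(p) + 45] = (-3*cos(p)^2 + 2*cos(p) + 21)*sin(p)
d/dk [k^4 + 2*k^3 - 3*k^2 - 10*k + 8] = 4*k^3 + 6*k^2 - 6*k - 10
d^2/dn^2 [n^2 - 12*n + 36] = 2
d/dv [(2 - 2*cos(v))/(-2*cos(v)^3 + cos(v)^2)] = 2*(4*cos(v)^2 - 7*cos(v) + 2)*sin(v)/((2*cos(v) - 1)^2*cos(v)^3)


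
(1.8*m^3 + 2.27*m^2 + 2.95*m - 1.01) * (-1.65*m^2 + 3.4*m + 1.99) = -2.97*m^5 + 2.3745*m^4 + 6.4325*m^3 + 16.2138*m^2 + 2.4365*m - 2.0099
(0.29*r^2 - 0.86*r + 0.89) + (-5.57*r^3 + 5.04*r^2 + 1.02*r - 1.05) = -5.57*r^3 + 5.33*r^2 + 0.16*r - 0.16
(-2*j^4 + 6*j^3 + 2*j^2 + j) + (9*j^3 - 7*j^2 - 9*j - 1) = -2*j^4 + 15*j^3 - 5*j^2 - 8*j - 1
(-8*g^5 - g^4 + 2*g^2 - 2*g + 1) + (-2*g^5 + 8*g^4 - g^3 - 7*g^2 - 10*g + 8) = -10*g^5 + 7*g^4 - g^3 - 5*g^2 - 12*g + 9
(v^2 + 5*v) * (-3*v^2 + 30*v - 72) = -3*v^4 + 15*v^3 + 78*v^2 - 360*v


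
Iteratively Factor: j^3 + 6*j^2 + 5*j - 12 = (j + 3)*(j^2 + 3*j - 4) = (j - 1)*(j + 3)*(j + 4)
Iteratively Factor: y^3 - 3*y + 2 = (y - 1)*(y^2 + y - 2) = (y - 1)*(y + 2)*(y - 1)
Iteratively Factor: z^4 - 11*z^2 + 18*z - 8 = (z - 1)*(z^3 + z^2 - 10*z + 8) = (z - 1)*(z + 4)*(z^2 - 3*z + 2) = (z - 1)^2*(z + 4)*(z - 2)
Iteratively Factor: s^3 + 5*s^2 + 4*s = (s + 4)*(s^2 + s) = (s + 1)*(s + 4)*(s)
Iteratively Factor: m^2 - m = (m - 1)*(m)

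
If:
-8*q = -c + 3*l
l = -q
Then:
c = 5*q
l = -q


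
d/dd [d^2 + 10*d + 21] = 2*d + 10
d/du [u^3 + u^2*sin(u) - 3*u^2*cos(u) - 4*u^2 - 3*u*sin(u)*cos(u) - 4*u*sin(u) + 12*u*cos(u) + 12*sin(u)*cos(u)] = 3*u^2*sin(u) + u^2*cos(u) + 3*u^2 - 10*sqrt(2)*u*sin(u + pi/4) - 3*u*cos(2*u) - 8*u - 4*sin(u) - 3*sin(2*u)/2 + 12*cos(u) + 12*cos(2*u)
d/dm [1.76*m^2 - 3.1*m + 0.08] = 3.52*m - 3.1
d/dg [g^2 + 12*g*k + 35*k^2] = 2*g + 12*k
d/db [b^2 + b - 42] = 2*b + 1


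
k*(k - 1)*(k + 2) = k^3 + k^2 - 2*k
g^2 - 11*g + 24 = (g - 8)*(g - 3)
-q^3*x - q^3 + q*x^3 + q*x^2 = (-q + x)*(q + x)*(q*x + q)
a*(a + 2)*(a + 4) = a^3 + 6*a^2 + 8*a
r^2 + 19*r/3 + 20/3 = (r + 4/3)*(r + 5)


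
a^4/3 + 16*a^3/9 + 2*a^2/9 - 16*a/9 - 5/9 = (a/3 + 1/3)*(a - 1)*(a + 1/3)*(a + 5)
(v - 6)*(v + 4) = v^2 - 2*v - 24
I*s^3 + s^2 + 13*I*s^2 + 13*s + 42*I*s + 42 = (s + 6)*(s + 7)*(I*s + 1)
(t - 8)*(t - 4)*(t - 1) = t^3 - 13*t^2 + 44*t - 32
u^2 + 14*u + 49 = (u + 7)^2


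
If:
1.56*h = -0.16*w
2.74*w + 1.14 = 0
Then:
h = 0.04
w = -0.42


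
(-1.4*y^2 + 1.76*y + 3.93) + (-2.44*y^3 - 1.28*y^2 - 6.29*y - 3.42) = -2.44*y^3 - 2.68*y^2 - 4.53*y + 0.51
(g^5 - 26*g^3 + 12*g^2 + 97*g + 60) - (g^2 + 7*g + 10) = g^5 - 26*g^3 + 11*g^2 + 90*g + 50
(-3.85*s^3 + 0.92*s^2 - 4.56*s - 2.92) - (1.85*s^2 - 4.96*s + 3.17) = -3.85*s^3 - 0.93*s^2 + 0.4*s - 6.09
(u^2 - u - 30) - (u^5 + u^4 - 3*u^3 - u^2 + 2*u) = -u^5 - u^4 + 3*u^3 + 2*u^2 - 3*u - 30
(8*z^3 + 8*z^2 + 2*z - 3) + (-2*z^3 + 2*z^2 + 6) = 6*z^3 + 10*z^2 + 2*z + 3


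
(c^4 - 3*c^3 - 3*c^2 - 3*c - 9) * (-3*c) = -3*c^5 + 9*c^4 + 9*c^3 + 9*c^2 + 27*c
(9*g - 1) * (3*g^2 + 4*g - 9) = 27*g^3 + 33*g^2 - 85*g + 9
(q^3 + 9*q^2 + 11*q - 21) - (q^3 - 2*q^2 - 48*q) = 11*q^2 + 59*q - 21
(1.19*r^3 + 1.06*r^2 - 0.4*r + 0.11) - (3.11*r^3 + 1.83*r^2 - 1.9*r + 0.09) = -1.92*r^3 - 0.77*r^2 + 1.5*r + 0.02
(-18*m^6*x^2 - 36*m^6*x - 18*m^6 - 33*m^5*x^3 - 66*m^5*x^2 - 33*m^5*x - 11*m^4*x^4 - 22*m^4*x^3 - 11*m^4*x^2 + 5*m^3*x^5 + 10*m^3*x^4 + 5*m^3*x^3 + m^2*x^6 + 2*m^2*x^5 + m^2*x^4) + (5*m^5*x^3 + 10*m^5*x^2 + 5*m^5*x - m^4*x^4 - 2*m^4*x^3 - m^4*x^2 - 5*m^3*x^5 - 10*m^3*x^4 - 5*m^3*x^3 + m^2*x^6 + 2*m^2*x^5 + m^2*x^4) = -18*m^6*x^2 - 36*m^6*x - 18*m^6 - 28*m^5*x^3 - 56*m^5*x^2 - 28*m^5*x - 12*m^4*x^4 - 24*m^4*x^3 - 12*m^4*x^2 + 2*m^2*x^6 + 4*m^2*x^5 + 2*m^2*x^4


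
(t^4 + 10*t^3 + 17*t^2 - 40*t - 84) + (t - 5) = t^4 + 10*t^3 + 17*t^2 - 39*t - 89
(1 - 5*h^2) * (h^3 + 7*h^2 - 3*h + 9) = -5*h^5 - 35*h^4 + 16*h^3 - 38*h^2 - 3*h + 9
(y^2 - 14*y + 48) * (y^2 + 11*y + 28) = y^4 - 3*y^3 - 78*y^2 + 136*y + 1344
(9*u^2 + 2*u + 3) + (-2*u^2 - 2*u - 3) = 7*u^2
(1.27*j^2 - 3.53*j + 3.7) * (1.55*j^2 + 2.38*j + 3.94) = 1.9685*j^4 - 2.4489*j^3 + 2.3374*j^2 - 5.1022*j + 14.578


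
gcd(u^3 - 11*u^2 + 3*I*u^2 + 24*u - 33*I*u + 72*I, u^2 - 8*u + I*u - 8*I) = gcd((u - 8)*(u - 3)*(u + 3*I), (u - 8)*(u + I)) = u - 8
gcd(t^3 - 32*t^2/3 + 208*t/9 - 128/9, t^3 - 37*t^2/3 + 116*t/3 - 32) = t^2 - 28*t/3 + 32/3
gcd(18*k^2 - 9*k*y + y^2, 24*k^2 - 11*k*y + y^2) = -3*k + y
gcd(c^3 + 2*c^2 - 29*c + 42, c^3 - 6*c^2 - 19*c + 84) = c - 3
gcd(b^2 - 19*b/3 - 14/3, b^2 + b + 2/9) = b + 2/3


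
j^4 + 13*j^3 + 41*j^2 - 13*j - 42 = (j - 1)*(j + 1)*(j + 6)*(j + 7)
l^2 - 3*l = l*(l - 3)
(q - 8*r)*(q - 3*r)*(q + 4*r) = q^3 - 7*q^2*r - 20*q*r^2 + 96*r^3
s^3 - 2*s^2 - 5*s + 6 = (s - 3)*(s - 1)*(s + 2)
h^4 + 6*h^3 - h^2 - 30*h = h*(h - 2)*(h + 3)*(h + 5)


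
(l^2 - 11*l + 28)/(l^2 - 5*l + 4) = (l - 7)/(l - 1)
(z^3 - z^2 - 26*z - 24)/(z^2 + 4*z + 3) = (z^2 - 2*z - 24)/(z + 3)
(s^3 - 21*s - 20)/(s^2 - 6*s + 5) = (s^2 + 5*s + 4)/(s - 1)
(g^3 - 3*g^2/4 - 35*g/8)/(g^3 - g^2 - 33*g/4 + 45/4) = g*(4*g + 7)/(2*(2*g^2 + 3*g - 9))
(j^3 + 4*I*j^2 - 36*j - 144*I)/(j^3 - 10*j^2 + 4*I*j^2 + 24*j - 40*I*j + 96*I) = (j + 6)/(j - 4)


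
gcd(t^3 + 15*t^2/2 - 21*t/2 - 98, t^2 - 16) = t + 4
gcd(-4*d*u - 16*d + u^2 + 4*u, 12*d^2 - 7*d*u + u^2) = -4*d + u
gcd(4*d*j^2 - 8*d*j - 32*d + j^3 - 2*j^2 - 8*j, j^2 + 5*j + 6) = j + 2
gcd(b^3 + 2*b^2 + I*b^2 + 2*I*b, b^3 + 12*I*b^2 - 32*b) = b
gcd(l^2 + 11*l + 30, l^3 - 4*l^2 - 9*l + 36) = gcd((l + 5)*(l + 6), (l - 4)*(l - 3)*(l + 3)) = 1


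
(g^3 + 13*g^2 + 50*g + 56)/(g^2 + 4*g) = g + 9 + 14/g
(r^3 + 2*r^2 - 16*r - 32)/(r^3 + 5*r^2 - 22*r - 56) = (r + 4)/(r + 7)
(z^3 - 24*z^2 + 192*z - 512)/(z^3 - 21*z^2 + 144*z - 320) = (z - 8)/(z - 5)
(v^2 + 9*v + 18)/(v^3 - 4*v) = (v^2 + 9*v + 18)/(v*(v^2 - 4))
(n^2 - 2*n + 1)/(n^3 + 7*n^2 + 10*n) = (n^2 - 2*n + 1)/(n*(n^2 + 7*n + 10))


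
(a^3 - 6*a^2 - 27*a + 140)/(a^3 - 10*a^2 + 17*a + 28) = (a + 5)/(a + 1)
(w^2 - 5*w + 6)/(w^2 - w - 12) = (-w^2 + 5*w - 6)/(-w^2 + w + 12)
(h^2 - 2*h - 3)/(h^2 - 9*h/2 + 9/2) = 2*(h + 1)/(2*h - 3)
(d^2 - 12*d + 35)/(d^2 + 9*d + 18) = (d^2 - 12*d + 35)/(d^2 + 9*d + 18)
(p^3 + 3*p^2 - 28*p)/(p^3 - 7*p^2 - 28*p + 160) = p*(p + 7)/(p^2 - 3*p - 40)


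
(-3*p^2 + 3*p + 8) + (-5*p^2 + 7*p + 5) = -8*p^2 + 10*p + 13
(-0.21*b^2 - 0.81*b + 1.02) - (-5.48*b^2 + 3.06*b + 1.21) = 5.27*b^2 - 3.87*b - 0.19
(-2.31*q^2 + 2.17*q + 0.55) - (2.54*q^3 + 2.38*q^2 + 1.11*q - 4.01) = -2.54*q^3 - 4.69*q^2 + 1.06*q + 4.56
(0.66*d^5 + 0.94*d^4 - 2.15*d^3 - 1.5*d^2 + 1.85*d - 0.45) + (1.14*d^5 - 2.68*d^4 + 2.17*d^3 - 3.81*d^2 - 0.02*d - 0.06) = 1.8*d^5 - 1.74*d^4 + 0.02*d^3 - 5.31*d^2 + 1.83*d - 0.51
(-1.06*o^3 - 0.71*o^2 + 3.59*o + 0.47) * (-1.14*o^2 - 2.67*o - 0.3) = 1.2084*o^5 + 3.6396*o^4 - 1.8789*o^3 - 9.9081*o^2 - 2.3319*o - 0.141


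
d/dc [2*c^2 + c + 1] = 4*c + 1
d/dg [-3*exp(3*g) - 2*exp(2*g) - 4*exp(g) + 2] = (-9*exp(2*g) - 4*exp(g) - 4)*exp(g)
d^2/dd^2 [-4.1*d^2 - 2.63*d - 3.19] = -8.20000000000000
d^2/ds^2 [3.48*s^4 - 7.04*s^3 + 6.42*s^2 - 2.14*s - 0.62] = 41.76*s^2 - 42.24*s + 12.84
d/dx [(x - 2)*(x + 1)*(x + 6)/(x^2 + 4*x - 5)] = (x^4 + 8*x^3 + 13*x^2 - 26*x + 88)/(x^4 + 8*x^3 + 6*x^2 - 40*x + 25)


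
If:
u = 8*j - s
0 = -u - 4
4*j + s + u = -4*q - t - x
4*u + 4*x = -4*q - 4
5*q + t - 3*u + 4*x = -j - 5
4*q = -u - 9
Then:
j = 57/22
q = -5/4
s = 272/11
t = -1335/44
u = -4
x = 17/4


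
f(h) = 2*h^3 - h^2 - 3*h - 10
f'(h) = 6*h^2 - 2*h - 3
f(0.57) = -11.66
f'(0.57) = -2.19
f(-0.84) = -9.37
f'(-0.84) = 2.91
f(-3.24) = -78.80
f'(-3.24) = 66.47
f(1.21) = -11.55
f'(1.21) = 3.36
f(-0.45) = -9.03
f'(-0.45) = -0.88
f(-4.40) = -186.53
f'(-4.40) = 121.96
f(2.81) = 18.05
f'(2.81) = 38.76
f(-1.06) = -10.33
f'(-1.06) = 5.86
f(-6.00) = -460.00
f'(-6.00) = 225.00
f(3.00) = 26.00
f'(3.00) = 45.00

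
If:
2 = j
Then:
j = 2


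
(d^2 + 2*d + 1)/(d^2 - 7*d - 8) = (d + 1)/(d - 8)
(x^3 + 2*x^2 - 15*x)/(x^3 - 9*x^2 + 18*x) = (x + 5)/(x - 6)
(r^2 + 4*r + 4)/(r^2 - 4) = (r + 2)/(r - 2)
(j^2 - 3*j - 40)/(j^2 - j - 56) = (j + 5)/(j + 7)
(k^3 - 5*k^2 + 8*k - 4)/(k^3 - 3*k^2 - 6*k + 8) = (k^2 - 4*k + 4)/(k^2 - 2*k - 8)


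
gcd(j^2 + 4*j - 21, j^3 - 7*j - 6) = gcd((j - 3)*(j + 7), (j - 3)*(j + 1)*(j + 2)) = j - 3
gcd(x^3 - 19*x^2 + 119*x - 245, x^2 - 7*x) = x - 7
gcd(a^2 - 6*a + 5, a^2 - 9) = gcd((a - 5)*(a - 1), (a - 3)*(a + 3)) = 1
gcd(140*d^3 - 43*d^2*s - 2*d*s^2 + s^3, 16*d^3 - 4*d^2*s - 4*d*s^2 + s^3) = -4*d + s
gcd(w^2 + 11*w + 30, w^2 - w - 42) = w + 6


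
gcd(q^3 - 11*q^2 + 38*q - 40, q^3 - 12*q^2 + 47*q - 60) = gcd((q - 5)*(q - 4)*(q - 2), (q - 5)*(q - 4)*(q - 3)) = q^2 - 9*q + 20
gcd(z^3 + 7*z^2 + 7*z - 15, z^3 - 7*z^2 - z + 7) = z - 1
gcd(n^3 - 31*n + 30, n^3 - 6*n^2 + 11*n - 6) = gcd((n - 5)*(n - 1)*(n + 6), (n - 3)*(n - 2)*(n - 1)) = n - 1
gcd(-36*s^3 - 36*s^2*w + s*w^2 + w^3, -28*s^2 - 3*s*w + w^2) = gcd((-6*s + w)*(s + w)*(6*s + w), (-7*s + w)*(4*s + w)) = 1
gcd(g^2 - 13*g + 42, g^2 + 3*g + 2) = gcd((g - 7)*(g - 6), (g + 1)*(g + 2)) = 1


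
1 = 1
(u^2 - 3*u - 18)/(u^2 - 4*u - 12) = (u + 3)/(u + 2)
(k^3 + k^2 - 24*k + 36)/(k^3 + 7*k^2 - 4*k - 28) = (k^2 + 3*k - 18)/(k^2 + 9*k + 14)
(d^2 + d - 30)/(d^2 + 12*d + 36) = (d - 5)/(d + 6)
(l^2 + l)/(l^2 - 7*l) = (l + 1)/(l - 7)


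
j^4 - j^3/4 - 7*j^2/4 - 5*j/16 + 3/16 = (j - 3/2)*(j - 1/4)*(j + 1/2)*(j + 1)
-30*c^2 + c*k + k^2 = (-5*c + k)*(6*c + k)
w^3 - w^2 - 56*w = w*(w - 8)*(w + 7)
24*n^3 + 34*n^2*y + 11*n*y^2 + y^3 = (n + y)*(4*n + y)*(6*n + y)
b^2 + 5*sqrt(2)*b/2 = b*(b + 5*sqrt(2)/2)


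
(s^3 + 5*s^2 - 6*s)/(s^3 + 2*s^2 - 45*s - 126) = s*(s - 1)/(s^2 - 4*s - 21)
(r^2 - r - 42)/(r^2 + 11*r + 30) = (r - 7)/(r + 5)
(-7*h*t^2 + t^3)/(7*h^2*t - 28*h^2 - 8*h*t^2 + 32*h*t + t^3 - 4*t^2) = t^2/(-h*t + 4*h + t^2 - 4*t)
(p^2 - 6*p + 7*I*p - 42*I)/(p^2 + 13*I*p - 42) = (p - 6)/(p + 6*I)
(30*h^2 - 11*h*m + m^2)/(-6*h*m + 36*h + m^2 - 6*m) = (-5*h + m)/(m - 6)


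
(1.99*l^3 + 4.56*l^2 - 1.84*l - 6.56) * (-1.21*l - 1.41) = -2.4079*l^4 - 8.3235*l^3 - 4.2032*l^2 + 10.532*l + 9.2496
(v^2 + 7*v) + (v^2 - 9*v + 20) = 2*v^2 - 2*v + 20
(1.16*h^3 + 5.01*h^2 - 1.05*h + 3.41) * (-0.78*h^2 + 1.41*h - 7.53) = -0.9048*h^5 - 2.2722*h^4 - 0.851700000000001*h^3 - 41.8656*h^2 + 12.7146*h - 25.6773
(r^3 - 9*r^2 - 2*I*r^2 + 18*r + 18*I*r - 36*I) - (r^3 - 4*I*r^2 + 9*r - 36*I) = -9*r^2 + 2*I*r^2 + 9*r + 18*I*r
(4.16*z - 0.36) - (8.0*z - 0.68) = 0.32 - 3.84*z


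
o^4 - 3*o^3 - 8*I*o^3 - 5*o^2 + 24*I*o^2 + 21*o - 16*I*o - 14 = (o - 2)*(o - 1)*(o - 7*I)*(o - I)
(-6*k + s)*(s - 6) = -6*k*s + 36*k + s^2 - 6*s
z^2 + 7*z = z*(z + 7)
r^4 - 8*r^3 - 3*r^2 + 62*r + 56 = (r - 7)*(r - 4)*(r + 1)*(r + 2)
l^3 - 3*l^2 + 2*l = l*(l - 2)*(l - 1)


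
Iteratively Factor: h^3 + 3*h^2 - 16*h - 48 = (h - 4)*(h^2 + 7*h + 12) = (h - 4)*(h + 4)*(h + 3)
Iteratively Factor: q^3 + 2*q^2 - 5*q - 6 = (q - 2)*(q^2 + 4*q + 3) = (q - 2)*(q + 1)*(q + 3)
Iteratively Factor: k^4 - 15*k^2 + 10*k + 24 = (k + 1)*(k^3 - k^2 - 14*k + 24) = (k + 1)*(k + 4)*(k^2 - 5*k + 6) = (k - 3)*(k + 1)*(k + 4)*(k - 2)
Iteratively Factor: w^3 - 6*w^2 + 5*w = (w)*(w^2 - 6*w + 5) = w*(w - 5)*(w - 1)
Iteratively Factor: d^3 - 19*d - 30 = (d + 3)*(d^2 - 3*d - 10) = (d - 5)*(d + 3)*(d + 2)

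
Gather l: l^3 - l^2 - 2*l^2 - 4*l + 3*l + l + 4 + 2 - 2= l^3 - 3*l^2 + 4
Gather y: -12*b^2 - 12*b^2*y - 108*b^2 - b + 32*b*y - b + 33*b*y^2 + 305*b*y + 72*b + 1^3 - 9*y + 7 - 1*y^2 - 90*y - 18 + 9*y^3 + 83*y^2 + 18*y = -120*b^2 + 70*b + 9*y^3 + y^2*(33*b + 82) + y*(-12*b^2 + 337*b - 81) - 10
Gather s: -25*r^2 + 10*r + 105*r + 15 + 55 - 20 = -25*r^2 + 115*r + 50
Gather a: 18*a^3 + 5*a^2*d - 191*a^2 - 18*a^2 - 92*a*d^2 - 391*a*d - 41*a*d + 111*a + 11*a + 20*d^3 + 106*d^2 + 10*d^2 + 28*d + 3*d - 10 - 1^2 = 18*a^3 + a^2*(5*d - 209) + a*(-92*d^2 - 432*d + 122) + 20*d^3 + 116*d^2 + 31*d - 11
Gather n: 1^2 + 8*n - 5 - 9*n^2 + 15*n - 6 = -9*n^2 + 23*n - 10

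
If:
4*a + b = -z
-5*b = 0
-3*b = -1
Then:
No Solution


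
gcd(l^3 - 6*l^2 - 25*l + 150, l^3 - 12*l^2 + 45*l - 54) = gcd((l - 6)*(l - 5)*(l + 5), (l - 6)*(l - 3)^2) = l - 6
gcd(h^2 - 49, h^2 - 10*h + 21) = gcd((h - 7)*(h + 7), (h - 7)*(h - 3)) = h - 7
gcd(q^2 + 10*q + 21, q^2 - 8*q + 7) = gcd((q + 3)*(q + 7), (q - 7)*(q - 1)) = 1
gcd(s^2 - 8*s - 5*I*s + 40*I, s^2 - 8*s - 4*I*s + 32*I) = s - 8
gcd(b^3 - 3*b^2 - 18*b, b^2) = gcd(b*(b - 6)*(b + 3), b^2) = b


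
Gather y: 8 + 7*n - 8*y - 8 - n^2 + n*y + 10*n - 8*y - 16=-n^2 + 17*n + y*(n - 16) - 16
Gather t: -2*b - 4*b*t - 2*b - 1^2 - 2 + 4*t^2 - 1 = -4*b*t - 4*b + 4*t^2 - 4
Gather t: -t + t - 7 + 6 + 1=0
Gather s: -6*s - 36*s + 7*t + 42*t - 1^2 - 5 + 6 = -42*s + 49*t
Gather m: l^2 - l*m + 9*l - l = l^2 - l*m + 8*l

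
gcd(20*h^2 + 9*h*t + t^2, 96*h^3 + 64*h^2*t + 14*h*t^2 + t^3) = 4*h + t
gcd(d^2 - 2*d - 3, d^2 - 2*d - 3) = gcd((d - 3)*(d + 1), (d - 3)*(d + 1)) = d^2 - 2*d - 3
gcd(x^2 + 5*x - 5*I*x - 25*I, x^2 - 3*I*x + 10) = x - 5*I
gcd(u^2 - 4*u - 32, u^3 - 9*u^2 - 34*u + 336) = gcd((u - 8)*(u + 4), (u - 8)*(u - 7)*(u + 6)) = u - 8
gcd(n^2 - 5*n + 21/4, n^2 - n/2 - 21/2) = n - 7/2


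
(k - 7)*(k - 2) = k^2 - 9*k + 14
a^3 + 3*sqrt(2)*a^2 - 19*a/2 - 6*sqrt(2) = (a - 3*sqrt(2)/2)*(a + sqrt(2)/2)*(a + 4*sqrt(2))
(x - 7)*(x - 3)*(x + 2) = x^3 - 8*x^2 + x + 42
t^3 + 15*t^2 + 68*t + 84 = (t + 2)*(t + 6)*(t + 7)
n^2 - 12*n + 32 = (n - 8)*(n - 4)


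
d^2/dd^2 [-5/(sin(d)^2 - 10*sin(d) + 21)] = 10*(2*sin(d)^4 - 15*sin(d)^3 + 5*sin(d)^2 + 135*sin(d) - 79)/(sin(d)^2 - 10*sin(d) + 21)^3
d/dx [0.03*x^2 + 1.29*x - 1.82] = 0.06*x + 1.29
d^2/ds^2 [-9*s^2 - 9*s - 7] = -18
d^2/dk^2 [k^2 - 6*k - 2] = 2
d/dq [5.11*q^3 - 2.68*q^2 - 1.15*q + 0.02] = 15.33*q^2 - 5.36*q - 1.15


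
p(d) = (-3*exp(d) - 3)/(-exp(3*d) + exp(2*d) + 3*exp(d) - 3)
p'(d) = (-3*exp(d) - 3)*(3*exp(3*d) - 2*exp(2*d) - 3*exp(d))/(-exp(3*d) + exp(2*d) + 3*exp(d) - 3)^2 - 3*exp(d)/(-exp(3*d) + exp(2*d) + 3*exp(d) - 3)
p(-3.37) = 1.07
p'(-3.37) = 0.07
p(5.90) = 0.00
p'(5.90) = -0.00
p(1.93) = 0.09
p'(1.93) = -0.22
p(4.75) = 0.00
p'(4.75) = -0.00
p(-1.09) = 2.09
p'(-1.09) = 1.75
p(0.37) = -18.14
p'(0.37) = -36.19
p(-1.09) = 2.09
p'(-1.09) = 1.75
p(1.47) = 0.30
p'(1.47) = -0.86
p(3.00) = 0.01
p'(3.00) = -0.02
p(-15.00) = 1.00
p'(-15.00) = 0.00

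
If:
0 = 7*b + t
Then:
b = -t/7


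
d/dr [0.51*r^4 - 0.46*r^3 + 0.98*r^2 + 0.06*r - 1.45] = 2.04*r^3 - 1.38*r^2 + 1.96*r + 0.06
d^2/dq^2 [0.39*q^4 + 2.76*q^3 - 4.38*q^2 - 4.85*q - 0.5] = 4.68*q^2 + 16.56*q - 8.76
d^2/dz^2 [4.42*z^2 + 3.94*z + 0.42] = 8.84000000000000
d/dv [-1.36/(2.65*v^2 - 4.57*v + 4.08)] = (7.208*v - 6.2152)/(2.65*v^2 - 4.57*v + 4.08)^2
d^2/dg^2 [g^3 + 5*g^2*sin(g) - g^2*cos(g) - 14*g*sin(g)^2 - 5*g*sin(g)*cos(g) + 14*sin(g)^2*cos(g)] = -5*g^2*sin(g) + g^2*cos(g) + 4*g*sin(g) + 10*g*sin(2*g) + 20*g*cos(g) - 28*g*cos(2*g) + 6*g + 10*sin(g) - 28*sin(2*g) - 11*cos(g)/2 - 10*cos(2*g) + 63*cos(3*g)/2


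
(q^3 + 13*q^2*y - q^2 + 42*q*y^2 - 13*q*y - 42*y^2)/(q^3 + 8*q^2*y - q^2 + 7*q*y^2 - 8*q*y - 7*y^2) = (q + 6*y)/(q + y)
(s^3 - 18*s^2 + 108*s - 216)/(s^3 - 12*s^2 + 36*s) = (s - 6)/s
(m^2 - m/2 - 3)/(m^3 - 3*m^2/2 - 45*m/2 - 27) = (m - 2)/(m^2 - 3*m - 18)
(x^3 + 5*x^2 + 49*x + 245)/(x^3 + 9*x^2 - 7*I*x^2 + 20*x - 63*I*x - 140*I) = (x + 7*I)/(x + 4)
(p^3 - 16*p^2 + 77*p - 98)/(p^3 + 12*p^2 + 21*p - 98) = (p^2 - 14*p + 49)/(p^2 + 14*p + 49)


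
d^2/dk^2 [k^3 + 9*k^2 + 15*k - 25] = 6*k + 18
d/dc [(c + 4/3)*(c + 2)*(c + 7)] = 3*c^2 + 62*c/3 + 26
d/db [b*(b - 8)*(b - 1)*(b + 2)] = 4*b^3 - 21*b^2 - 20*b + 16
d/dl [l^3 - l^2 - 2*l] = 3*l^2 - 2*l - 2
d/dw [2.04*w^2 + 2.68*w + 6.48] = 4.08*w + 2.68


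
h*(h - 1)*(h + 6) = h^3 + 5*h^2 - 6*h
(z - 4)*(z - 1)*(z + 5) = z^3 - 21*z + 20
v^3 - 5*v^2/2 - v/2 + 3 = (v - 2)*(v - 3/2)*(v + 1)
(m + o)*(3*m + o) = 3*m^2 + 4*m*o + o^2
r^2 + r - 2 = (r - 1)*(r + 2)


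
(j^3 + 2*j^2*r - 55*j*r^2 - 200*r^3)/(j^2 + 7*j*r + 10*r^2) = (j^2 - 3*j*r - 40*r^2)/(j + 2*r)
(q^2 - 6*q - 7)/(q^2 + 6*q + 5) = (q - 7)/(q + 5)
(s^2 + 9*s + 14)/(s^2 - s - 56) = (s + 2)/(s - 8)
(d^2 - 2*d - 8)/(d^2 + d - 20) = (d + 2)/(d + 5)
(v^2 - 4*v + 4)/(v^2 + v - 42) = (v^2 - 4*v + 4)/(v^2 + v - 42)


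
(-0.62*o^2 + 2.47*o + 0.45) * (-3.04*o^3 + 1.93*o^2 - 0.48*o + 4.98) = 1.8848*o^5 - 8.7054*o^4 + 3.6967*o^3 - 3.4047*o^2 + 12.0846*o + 2.241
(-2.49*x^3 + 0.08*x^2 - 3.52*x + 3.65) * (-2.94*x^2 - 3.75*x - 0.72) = 7.3206*x^5 + 9.1023*x^4 + 11.8416*x^3 + 2.4114*x^2 - 11.1531*x - 2.628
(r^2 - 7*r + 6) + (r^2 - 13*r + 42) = 2*r^2 - 20*r + 48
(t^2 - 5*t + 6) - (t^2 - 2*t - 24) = 30 - 3*t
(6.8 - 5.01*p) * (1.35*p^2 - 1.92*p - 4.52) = -6.7635*p^3 + 18.7992*p^2 + 9.5892*p - 30.736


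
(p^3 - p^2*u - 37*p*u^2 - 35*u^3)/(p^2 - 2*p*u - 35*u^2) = p + u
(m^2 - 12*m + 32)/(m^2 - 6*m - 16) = (m - 4)/(m + 2)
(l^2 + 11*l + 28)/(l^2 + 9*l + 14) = (l + 4)/(l + 2)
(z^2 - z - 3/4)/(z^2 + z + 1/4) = (2*z - 3)/(2*z + 1)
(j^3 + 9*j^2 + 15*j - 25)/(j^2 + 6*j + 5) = (j^2 + 4*j - 5)/(j + 1)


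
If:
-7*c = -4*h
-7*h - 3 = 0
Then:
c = -12/49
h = -3/7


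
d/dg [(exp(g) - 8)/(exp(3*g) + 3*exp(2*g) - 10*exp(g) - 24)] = (-(exp(g) - 8)*(3*exp(2*g) + 6*exp(g) - 10) + exp(3*g) + 3*exp(2*g) - 10*exp(g) - 24)*exp(g)/(exp(3*g) + 3*exp(2*g) - 10*exp(g) - 24)^2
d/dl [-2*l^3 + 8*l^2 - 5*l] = -6*l^2 + 16*l - 5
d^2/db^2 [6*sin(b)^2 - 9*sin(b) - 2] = 9*sin(b) + 12*cos(2*b)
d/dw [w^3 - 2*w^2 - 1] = w*(3*w - 4)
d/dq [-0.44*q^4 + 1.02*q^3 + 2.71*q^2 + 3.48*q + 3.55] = -1.76*q^3 + 3.06*q^2 + 5.42*q + 3.48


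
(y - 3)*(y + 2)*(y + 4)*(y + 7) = y^4 + 10*y^3 + 11*y^2 - 94*y - 168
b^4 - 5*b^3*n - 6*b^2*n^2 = b^2*(b - 6*n)*(b + n)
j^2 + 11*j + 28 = (j + 4)*(j + 7)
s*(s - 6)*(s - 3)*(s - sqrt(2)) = s^4 - 9*s^3 - sqrt(2)*s^3 + 9*sqrt(2)*s^2 + 18*s^2 - 18*sqrt(2)*s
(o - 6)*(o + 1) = o^2 - 5*o - 6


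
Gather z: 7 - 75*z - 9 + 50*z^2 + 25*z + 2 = 50*z^2 - 50*z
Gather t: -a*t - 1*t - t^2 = -t^2 + t*(-a - 1)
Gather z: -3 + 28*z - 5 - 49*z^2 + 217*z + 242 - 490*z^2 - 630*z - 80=-539*z^2 - 385*z + 154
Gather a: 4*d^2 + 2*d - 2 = 4*d^2 + 2*d - 2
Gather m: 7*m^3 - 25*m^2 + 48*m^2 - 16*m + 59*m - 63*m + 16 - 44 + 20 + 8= 7*m^3 + 23*m^2 - 20*m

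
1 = 1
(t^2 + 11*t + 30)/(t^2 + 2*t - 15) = (t + 6)/(t - 3)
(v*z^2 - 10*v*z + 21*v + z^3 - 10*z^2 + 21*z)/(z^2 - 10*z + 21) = v + z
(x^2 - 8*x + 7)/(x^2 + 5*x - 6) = (x - 7)/(x + 6)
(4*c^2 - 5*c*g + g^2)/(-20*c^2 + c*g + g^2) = (-c + g)/(5*c + g)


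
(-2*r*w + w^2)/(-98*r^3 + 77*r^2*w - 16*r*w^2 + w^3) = w/(49*r^2 - 14*r*w + w^2)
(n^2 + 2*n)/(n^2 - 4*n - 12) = n/(n - 6)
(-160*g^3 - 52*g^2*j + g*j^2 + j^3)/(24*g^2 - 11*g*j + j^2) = (-20*g^2 - 9*g*j - j^2)/(3*g - j)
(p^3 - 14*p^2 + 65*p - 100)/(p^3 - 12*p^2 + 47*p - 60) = (p - 5)/(p - 3)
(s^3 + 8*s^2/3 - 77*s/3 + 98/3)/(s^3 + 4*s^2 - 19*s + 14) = (s - 7/3)/(s - 1)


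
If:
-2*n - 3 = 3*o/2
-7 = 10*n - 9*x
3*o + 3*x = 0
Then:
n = -11/2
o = 16/3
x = -16/3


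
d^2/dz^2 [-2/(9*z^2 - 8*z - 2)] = 4*(-81*z^2 + 72*z + 4*(9*z - 4)^2 + 18)/(-9*z^2 + 8*z + 2)^3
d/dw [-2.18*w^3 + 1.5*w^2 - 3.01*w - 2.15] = -6.54*w^2 + 3.0*w - 3.01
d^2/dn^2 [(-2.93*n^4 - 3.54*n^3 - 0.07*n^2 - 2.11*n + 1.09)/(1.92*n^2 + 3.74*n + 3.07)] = (-21.602304*n^6 - 126.238464*n^5 - 349.52556*n^4 - 610.117936*n^3 - 548.668212*n^2 - 78.59934*n + 64.776886)/(7.077888*n^6 + 41.361408*n^5 + 114.52032*n^4 + 184.58396*n^3 + 183.11322*n^2 + 105.747378*n + 28.934443)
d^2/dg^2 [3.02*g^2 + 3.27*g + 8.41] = 6.04000000000000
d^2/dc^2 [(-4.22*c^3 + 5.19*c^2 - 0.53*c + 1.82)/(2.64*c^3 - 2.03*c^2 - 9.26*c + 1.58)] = (27.1128000000001*c^6 - 641.146176*c^5 + 1141.748784*c^4 - 1435.321998*c^3 + 274.904664*c^2 + 86.314092*c + 334.200184)/(18.399744*c^9 - 42.444864*c^8 - 160.97796*c^7 + 322.427629*c^6 + 513.837174*c^5 - 734.42169*c^4 - 596.048144*c^3 + 391.240548*c^2 - 69.349992*c + 3.944312)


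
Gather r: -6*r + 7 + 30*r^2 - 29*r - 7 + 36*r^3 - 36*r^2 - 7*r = 36*r^3 - 6*r^2 - 42*r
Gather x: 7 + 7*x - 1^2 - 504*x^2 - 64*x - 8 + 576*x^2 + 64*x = 72*x^2 + 7*x - 2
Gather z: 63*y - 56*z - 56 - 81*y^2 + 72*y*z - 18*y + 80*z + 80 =-81*y^2 + 45*y + z*(72*y + 24) + 24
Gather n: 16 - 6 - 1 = 9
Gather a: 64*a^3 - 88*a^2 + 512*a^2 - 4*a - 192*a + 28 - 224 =64*a^3 + 424*a^2 - 196*a - 196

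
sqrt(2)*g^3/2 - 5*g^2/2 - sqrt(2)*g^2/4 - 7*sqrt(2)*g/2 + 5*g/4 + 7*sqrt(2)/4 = (g - 1/2)*(g - 7*sqrt(2)/2)*(sqrt(2)*g/2 + 1)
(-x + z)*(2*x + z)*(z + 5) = -2*x^2*z - 10*x^2 + x*z^2 + 5*x*z + z^3 + 5*z^2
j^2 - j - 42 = (j - 7)*(j + 6)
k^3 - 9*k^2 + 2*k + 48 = (k - 8)*(k - 3)*(k + 2)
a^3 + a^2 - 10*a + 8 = (a - 2)*(a - 1)*(a + 4)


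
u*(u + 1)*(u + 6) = u^3 + 7*u^2 + 6*u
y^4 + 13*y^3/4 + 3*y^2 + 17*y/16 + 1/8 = (y + 1/4)*(y + 1/2)^2*(y + 2)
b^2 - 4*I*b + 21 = (b - 7*I)*(b + 3*I)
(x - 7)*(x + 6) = x^2 - x - 42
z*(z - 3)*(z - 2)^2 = z^4 - 7*z^3 + 16*z^2 - 12*z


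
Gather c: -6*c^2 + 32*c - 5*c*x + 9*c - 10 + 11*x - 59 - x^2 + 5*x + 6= -6*c^2 + c*(41 - 5*x) - x^2 + 16*x - 63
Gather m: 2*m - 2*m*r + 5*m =m*(7 - 2*r)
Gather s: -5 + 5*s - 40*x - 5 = 5*s - 40*x - 10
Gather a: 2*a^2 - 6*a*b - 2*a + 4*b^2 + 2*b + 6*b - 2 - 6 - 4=2*a^2 + a*(-6*b - 2) + 4*b^2 + 8*b - 12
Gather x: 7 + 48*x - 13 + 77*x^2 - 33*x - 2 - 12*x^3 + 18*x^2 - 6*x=-12*x^3 + 95*x^2 + 9*x - 8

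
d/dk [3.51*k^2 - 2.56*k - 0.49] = 7.02*k - 2.56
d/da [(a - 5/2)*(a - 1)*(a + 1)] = 3*a^2 - 5*a - 1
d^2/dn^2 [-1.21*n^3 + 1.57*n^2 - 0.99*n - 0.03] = 3.14 - 7.26*n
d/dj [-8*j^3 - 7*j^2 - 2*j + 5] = -24*j^2 - 14*j - 2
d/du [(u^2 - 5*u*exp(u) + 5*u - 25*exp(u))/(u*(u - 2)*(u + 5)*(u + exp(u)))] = 2*(-3*u^3*exp(u) - u^3 + 13*u^2*exp(u) + u^2 + 5*u*exp(2*u) - 10*u*exp(u) - 5*exp(2*u))/(u^2*(u^4 + 2*u^3*exp(u) - 4*u^3 + u^2*exp(2*u) - 8*u^2*exp(u) + 4*u^2 - 4*u*exp(2*u) + 8*u*exp(u) + 4*exp(2*u)))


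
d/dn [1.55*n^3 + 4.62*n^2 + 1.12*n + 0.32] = 4.65*n^2 + 9.24*n + 1.12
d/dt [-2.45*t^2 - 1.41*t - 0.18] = -4.9*t - 1.41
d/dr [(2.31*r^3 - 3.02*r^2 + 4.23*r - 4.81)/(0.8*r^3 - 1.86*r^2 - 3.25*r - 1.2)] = (-8.88178419700125e-16*r^5 - 1.8806*r^4 - 21.783*r^3 + 20.9108*r^2 - 10.6452*r - 20.7085)/(0.64*r^6 - 2.976*r^5 - 1.7404*r^4 + 10.17*r^3 + 15.0265*r^2 + 7.8*r + 1.44)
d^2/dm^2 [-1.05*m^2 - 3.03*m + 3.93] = -2.10000000000000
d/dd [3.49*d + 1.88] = 3.49000000000000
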